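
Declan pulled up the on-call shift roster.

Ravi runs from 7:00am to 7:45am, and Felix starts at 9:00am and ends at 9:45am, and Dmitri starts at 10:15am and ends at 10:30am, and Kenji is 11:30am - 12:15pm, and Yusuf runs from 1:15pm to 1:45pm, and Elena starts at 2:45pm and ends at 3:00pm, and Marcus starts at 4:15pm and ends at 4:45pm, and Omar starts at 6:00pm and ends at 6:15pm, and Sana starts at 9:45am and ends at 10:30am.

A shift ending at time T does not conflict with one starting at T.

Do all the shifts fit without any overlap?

Sorted by start: Ravi, Felix, Sana, Dmitri, Kenji, Yusuf, Elena, Marcus, Omar.
Felix starts after Ravi ends — done with Ravi.
Sana starts exactly when Felix ends (back-to-back, no overlap) — done with Felix.
Dmitri starts before Sana ends → Sana and Dmitri overlap.
That's a conflict, so the schedule is not conflict-free.

No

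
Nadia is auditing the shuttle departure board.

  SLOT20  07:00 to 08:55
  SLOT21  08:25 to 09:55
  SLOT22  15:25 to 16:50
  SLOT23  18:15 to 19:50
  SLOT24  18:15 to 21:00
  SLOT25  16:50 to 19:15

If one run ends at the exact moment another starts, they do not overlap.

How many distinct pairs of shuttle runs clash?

4

Sorted by start: SLOT20, SLOT21, SLOT22, SLOT25, SLOT23, SLOT24.
SLOT21 starts before SLOT20 ends → SLOT20 and SLOT21 overlap.
SLOT22 starts after SLOT20 ends, so SLOT20 has no further overlaps.
SLOT22 starts after SLOT21 ends, so SLOT21 has no further overlaps.
SLOT25 starts exactly when SLOT22 ends (back-to-back, no overlap), so SLOT22 has no further overlaps.
SLOT23 starts before SLOT25 ends → SLOT25 and SLOT23 overlap.
SLOT24 starts before SLOT25 ends → SLOT25 and SLOT24 overlap.
SLOT24 starts before SLOT23 ends → SLOT23 and SLOT24 overlap.
Overlapping pairs: SLOT20 & SLOT21, SLOT23 & SLOT24, SLOT23 & SLOT25, SLOT24 & SLOT25 — 4 in total.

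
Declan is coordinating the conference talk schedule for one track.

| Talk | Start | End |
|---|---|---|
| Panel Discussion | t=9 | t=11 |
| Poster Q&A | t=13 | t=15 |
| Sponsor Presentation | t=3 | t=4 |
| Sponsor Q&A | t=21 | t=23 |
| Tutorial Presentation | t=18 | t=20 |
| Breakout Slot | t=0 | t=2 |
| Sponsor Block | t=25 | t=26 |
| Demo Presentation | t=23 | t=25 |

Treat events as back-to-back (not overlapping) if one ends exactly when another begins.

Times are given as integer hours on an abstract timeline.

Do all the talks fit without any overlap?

Yes

Check each pair: they overlap iff neither finishes before the other starts.
Sorted by start: Breakout Slot, Sponsor Presentation, Panel Discussion, Poster Q&A, Tutorial Presentation, Sponsor Q&A, Demo Presentation, Sponsor Block.
Sponsor Presentation starts after Breakout Slot ends, so nothing later overlaps Breakout Slot either.
Panel Discussion starts after Sponsor Presentation ends, so nothing later overlaps Sponsor Presentation either.
Poster Q&A starts after Panel Discussion ends, so nothing later overlaps Panel Discussion either.
Tutorial Presentation starts after Poster Q&A ends, so nothing later overlaps Poster Q&A either.
Sponsor Q&A starts after Tutorial Presentation ends, so nothing later overlaps Tutorial Presentation either.
Demo Presentation starts exactly when Sponsor Q&A ends (back-to-back, no overlap), so nothing later overlaps Sponsor Q&A either.
Sponsor Block starts exactly when Demo Presentation ends (back-to-back, no overlap).
Every pair is clear; the schedule has no overlaps.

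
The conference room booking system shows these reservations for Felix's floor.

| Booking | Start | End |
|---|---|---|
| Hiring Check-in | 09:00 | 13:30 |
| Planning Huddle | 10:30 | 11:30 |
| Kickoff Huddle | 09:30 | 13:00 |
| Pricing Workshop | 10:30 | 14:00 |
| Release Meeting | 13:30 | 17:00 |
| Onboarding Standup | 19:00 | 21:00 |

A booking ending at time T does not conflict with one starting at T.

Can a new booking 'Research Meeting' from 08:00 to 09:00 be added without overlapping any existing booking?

Hiring Check-in: starts 09:00 at or after Research Meeting ends 09:00 → clear.
Kickoff Huddle: starts 09:30 at or after Research Meeting ends 09:00 → clear.
Planning Huddle: starts 10:30 at or after Research Meeting ends 09:00 → clear.
Pricing Workshop: starts 10:30 at or after Research Meeting ends 09:00 → clear.
Release Meeting: starts 13:30 at or after Research Meeting ends 09:00 → clear.
Onboarding Standup: starts 19:00 at or after Research Meeting ends 09:00 → clear.

Yes — the slot is free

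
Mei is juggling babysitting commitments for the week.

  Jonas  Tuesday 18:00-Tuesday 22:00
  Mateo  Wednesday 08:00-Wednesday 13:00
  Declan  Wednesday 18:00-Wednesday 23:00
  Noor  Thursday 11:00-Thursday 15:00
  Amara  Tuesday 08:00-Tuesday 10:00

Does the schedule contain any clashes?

No

Sorted by start: Amara, Jonas, Mateo, Declan, Noor.
Jonas starts after Amara ends, so nothing later overlaps Amara either.
Mateo starts after Jonas ends, so nothing later overlaps Jonas either.
Declan starts after Mateo ends, so nothing later overlaps Mateo either.
Noor starts after Declan ends.
Every pair is clear; the schedule has no overlaps.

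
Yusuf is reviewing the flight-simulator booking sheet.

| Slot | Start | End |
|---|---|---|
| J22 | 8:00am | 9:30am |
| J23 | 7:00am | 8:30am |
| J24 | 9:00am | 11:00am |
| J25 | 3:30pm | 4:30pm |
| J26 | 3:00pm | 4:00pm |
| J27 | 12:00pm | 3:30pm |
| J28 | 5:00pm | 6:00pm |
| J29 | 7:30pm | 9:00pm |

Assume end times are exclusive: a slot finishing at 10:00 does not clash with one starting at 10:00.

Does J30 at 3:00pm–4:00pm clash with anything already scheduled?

J23: ends 8:30am at or before J30 starts 3:00pm → clear.
J22: ends 9:30am at or before J30 starts 3:00pm → clear.
J24: ends 11:00am at or before J30 starts 3:00pm → clear.
J27: starts 12:00pm before J30 ends 4:00pm, and ends 3:30pm after J30 starts 3:00pm → overlap.
J26: starts 3:00pm before J30 ends 4:00pm, and ends 4:00pm after J30 starts 3:00pm → overlap.
J25: starts 3:30pm before J30 ends 4:00pm, and ends 4:30pm after J30 starts 3:00pm → overlap.
J28: starts 5:00pm at or after J30 ends 4:00pm → clear.
J29: starts 7:30pm at or after J30 ends 4:00pm → clear.
J30 overlaps J25, J26, J27.

Yes — it overlaps J25, J26, J27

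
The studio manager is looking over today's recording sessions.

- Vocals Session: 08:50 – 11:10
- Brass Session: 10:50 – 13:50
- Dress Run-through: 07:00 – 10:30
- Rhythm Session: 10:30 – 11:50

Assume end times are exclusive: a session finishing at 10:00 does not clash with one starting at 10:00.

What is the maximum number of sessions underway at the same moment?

Sort all start/end points and keep a running count:
07:00 start Dress Run-through → 1
08:50 start Vocals Session → 2
10:30 end Dress Run-through → 1
10:30 start Rhythm Session → 2
10:50 start Brass Session → 3
11:10 end Vocals Session → 2
11:50 end Rhythm Session → 1
13:50 end Brass Session → 0
Peak is 3, at 10:50 (Brass Session, Rhythm Session, Vocals Session).

3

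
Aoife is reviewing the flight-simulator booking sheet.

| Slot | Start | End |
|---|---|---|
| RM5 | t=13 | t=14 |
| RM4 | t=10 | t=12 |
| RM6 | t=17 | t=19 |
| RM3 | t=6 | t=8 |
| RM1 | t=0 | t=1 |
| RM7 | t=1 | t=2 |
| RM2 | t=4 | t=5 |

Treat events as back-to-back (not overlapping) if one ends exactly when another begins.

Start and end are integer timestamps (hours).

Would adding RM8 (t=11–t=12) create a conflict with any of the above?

Yes — it overlaps RM4

RM1: ends t=1 at or before RM8 starts t=11 → clear.
RM7: ends t=2 at or before RM8 starts t=11 → clear.
RM2: ends t=5 at or before RM8 starts t=11 → clear.
RM3: ends t=8 at or before RM8 starts t=11 → clear.
RM4: starts t=10 before RM8 ends t=12, and ends t=12 after RM8 starts t=11 → overlap.
RM5: starts t=13 at or after RM8 ends t=12 → clear.
RM6: starts t=17 at or after RM8 ends t=12 → clear.
RM8 overlaps RM4.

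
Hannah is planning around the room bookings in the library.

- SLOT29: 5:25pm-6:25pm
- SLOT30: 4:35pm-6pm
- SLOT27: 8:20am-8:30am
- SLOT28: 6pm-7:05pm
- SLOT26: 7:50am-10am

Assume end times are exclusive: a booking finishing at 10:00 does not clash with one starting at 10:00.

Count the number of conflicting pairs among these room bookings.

Two intervals overlap when each starts before the other ends.
Sorted by start: SLOT26, SLOT27, SLOT30, SLOT29, SLOT28.
SLOT27 starts before SLOT26 ends → SLOT26 and SLOT27 overlap.
SLOT30 starts after SLOT26 ends, so nothing later overlaps SLOT26 either.
SLOT30 starts after SLOT27 ends, so nothing later overlaps SLOT27 either.
SLOT29 starts before SLOT30 ends → SLOT30 and SLOT29 overlap.
SLOT28 starts exactly when SLOT30 ends (back-to-back, no overlap).
SLOT28 starts before SLOT29 ends → SLOT29 and SLOT28 overlap.
Overlapping pairs: SLOT26 & SLOT27, SLOT28 & SLOT29, SLOT29 & SLOT30 — 3 in total.

3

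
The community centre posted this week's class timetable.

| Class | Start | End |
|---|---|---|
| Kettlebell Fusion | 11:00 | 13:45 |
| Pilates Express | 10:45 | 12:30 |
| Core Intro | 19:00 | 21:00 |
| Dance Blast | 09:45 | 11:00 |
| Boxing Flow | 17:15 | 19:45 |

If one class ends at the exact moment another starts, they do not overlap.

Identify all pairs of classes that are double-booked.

Boxing Flow & Core Intro, Dance Blast & Pilates Express, Kettlebell Fusion & Pilates Express

Check each pair: they overlap iff neither finishes before the other starts.
Sorted by start: Dance Blast, Pilates Express, Kettlebell Fusion, Boxing Flow, Core Intro.
Pilates Express starts before Dance Blast ends → Dance Blast and Pilates Express overlap.
Kettlebell Fusion starts exactly when Dance Blast ends (back-to-back, no overlap), so Dance Blast has no further overlaps.
Kettlebell Fusion starts before Pilates Express ends → Pilates Express and Kettlebell Fusion overlap.
Boxing Flow starts after Pilates Express ends, so Pilates Express has no further overlaps.
Boxing Flow starts after Kettlebell Fusion ends, so Kettlebell Fusion has no further overlaps.
Core Intro starts before Boxing Flow ends → Boxing Flow and Core Intro overlap.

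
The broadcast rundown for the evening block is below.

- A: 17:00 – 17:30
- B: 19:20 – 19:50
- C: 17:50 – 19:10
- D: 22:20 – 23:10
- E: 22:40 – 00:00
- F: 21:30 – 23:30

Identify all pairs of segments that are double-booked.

Two intervals overlap when each starts before the other ends.
Sorted by start: A, C, B, F, D, E.
C starts after A ends; A is clear from here.
B starts after C ends; C is clear from here.
F starts after B ends; B is clear from here.
D starts before F ends → F and D overlap.
E starts before F ends → F and E overlap.
E starts before D ends → D and E overlap.

D & E, D & F, E & F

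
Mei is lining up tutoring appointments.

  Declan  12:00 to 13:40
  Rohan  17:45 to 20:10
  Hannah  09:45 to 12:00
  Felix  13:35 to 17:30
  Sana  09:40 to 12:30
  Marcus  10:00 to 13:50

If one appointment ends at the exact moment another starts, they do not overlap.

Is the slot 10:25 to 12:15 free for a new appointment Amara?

Sana: starts 09:40 before Amara ends 12:15, and ends 12:30 after Amara starts 10:25 → overlap.
Hannah: starts 09:45 before Amara ends 12:15, and ends 12:00 after Amara starts 10:25 → overlap.
Marcus: starts 10:00 before Amara ends 12:15, and ends 13:50 after Amara starts 10:25 → overlap.
Declan: starts 12:00 before Amara ends 12:15, and ends 13:40 after Amara starts 10:25 → overlap.
Felix: starts 13:35 at or after Amara ends 12:15 → clear.
Rohan: starts 17:45 at or after Amara ends 12:15 → clear.
Amara overlaps Marcus, Sana, Hannah, Declan.

No — it overlaps Declan, Hannah, Marcus, Sana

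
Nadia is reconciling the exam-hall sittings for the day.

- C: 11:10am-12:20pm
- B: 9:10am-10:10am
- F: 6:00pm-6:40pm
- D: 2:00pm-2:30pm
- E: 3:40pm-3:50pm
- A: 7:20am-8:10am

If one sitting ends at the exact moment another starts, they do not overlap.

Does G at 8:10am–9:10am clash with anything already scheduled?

A: ends 8:10am at or before G starts 8:10am → clear.
B: starts 9:10am at or after G ends 9:10am → clear.
C: starts 11:10am at or after G ends 9:10am → clear.
D: starts 2:00pm at or after G ends 9:10am → clear.
E: starts 3:40pm at or after G ends 9:10am → clear.
F: starts 6:00pm at or after G ends 9:10am → clear.

No — it doesn't clash with anything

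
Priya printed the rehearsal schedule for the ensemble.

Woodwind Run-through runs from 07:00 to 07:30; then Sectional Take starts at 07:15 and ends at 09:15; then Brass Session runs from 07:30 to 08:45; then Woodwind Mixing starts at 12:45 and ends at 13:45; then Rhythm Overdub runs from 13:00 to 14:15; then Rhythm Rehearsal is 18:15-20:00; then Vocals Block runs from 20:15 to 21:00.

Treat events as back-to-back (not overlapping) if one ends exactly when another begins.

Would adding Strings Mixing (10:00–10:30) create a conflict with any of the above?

Woodwind Run-through: ends 07:30 at or before Strings Mixing starts 10:00 → clear.
Sectional Take: ends 09:15 at or before Strings Mixing starts 10:00 → clear.
Brass Session: ends 08:45 at or before Strings Mixing starts 10:00 → clear.
Woodwind Mixing: starts 12:45 at or after Strings Mixing ends 10:30 → clear.
Rhythm Overdub: starts 13:00 at or after Strings Mixing ends 10:30 → clear.
Rhythm Rehearsal: starts 18:15 at or after Strings Mixing ends 10:30 → clear.
Vocals Block: starts 20:15 at or after Strings Mixing ends 10:30 → clear.

No — it doesn't clash with anything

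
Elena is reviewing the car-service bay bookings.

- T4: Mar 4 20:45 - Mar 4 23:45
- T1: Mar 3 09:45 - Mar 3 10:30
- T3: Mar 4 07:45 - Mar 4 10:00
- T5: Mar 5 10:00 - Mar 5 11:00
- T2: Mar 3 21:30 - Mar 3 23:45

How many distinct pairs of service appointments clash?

Two intervals overlap when each starts before the other ends.
Sorted by start: T1, T2, T3, T4, T5.
T2 starts after T1 ends; T1 is clear from here.
T3 starts after T2 ends; T2 is clear from here.
T4 starts after T3 ends; T3 is clear from here.
T5 starts after T4 ends.
No pair overlaps.

0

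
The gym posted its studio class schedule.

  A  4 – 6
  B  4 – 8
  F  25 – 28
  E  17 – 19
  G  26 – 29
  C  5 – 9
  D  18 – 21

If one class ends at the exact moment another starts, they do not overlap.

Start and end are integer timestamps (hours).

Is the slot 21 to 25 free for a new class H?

Yes — the slot is free

A: ends 6 at or before H starts 21 → clear.
B: ends 8 at or before H starts 21 → clear.
C: ends 9 at or before H starts 21 → clear.
E: ends 19 at or before H starts 21 → clear.
D: ends 21 at or before H starts 21 → clear.
F: starts 25 at or after H ends 25 → clear.
G: starts 26 at or after H ends 25 → clear.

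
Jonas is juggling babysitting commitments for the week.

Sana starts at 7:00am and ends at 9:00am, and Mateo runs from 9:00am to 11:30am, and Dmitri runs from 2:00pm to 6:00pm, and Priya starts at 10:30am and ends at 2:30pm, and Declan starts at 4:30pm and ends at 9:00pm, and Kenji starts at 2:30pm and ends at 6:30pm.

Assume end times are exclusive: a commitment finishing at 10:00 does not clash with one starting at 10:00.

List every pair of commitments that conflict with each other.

Declan & Dmitri, Declan & Kenji, Dmitri & Kenji, Dmitri & Priya, Mateo & Priya

Sorted by start: Sana, Mateo, Priya, Dmitri, Kenji, Declan.
Mateo starts exactly when Sana ends (back-to-back, no overlap), so nothing later overlaps Sana either.
Priya starts before Mateo ends → Mateo and Priya overlap.
Dmitri starts after Mateo ends, so nothing later overlaps Mateo either.
Dmitri starts before Priya ends → Priya and Dmitri overlap.
Kenji starts exactly when Priya ends (back-to-back, no overlap), so nothing later overlaps Priya either.
Kenji starts before Dmitri ends → Dmitri and Kenji overlap.
Declan starts before Dmitri ends → Dmitri and Declan overlap.
Declan starts before Kenji ends → Kenji and Declan overlap.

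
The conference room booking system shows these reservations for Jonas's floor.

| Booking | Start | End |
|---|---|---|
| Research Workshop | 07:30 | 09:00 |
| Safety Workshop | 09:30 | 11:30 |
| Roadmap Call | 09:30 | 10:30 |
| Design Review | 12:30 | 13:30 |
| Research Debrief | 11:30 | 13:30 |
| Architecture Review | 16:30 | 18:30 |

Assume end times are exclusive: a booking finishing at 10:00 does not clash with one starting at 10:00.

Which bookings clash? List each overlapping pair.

Sorted by start: Research Workshop, Safety Workshop, Roadmap Call, Research Debrief, Design Review, Architecture Review.
Safety Workshop starts after Research Workshop ends; Research Workshop is clear from here.
Roadmap Call starts before Safety Workshop ends → Safety Workshop and Roadmap Call overlap.
Research Debrief starts exactly when Safety Workshop ends (back-to-back, no overlap); Safety Workshop is clear from here.
Research Debrief starts after Roadmap Call ends; Roadmap Call is clear from here.
Design Review starts before Research Debrief ends → Research Debrief and Design Review overlap.
Architecture Review starts after Research Debrief ends.
Architecture Review starts after Design Review ends.

Design Review & Research Debrief, Roadmap Call & Safety Workshop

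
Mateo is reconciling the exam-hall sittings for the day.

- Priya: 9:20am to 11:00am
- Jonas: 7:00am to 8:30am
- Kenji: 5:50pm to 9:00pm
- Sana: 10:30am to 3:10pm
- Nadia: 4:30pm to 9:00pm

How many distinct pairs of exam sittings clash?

2

Sorted by start: Jonas, Priya, Sana, Nadia, Kenji.
Priya starts after Jonas ends; Jonas is clear from here.
Sana starts before Priya ends → Priya and Sana overlap.
Nadia starts after Priya ends; Priya is clear from here.
Nadia starts after Sana ends; Sana is clear from here.
Kenji starts before Nadia ends → Nadia and Kenji overlap.
Overlapping pairs: Kenji & Nadia, Priya & Sana — 2 in total.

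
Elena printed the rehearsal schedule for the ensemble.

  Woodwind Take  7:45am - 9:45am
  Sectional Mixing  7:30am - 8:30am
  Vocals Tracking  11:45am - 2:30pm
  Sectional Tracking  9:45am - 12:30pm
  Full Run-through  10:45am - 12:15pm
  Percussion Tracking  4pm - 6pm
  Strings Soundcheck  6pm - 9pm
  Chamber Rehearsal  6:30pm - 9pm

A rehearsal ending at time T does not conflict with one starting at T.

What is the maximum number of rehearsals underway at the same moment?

3

Sort all start/end points and keep a running count:
7:30am start Sectional Mixing → 1
7:45am start Woodwind Take → 2
8:30am end Sectional Mixing → 1
9:45am end Woodwind Take → 0
9:45am start Sectional Tracking → 1
10:45am start Full Run-through → 2
11:45am start Vocals Tracking → 3
12:15pm end Full Run-through → 2
12:30pm end Sectional Tracking → 1
2:30pm end Vocals Tracking → 0
4pm start Percussion Tracking → 1
6pm end Percussion Tracking → 0
6pm start Strings Soundcheck → 1
6:30pm start Chamber Rehearsal → 2
9pm end Chamber Rehearsal → 1
9pm end Strings Soundcheck → 0
Peak is 3, at 11:45am (Full Run-through, Sectional Tracking, Vocals Tracking).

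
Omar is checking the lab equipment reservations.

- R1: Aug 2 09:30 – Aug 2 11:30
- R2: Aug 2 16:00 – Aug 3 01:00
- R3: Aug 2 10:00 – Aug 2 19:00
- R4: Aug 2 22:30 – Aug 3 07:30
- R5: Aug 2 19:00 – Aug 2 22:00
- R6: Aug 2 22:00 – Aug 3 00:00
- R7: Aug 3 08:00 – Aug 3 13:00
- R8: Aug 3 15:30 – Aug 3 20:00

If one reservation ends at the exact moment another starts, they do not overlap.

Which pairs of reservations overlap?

Two intervals overlap when each starts before the other ends.
Sorted by start: R1, R3, R2, R5, R6, R4, R7, R8.
R3 starts before R1 ends → R1 and R3 overlap.
R2 starts after R1 ends — done with R1.
R2 starts before R3 ends → R3 and R2 overlap.
R5 starts exactly when R3 ends (back-to-back, no overlap) — done with R3.
R5 starts before R2 ends → R2 and R5 overlap.
R6 starts before R2 ends → R2 and R6 overlap.
R4 starts before R2 ends → R2 and R4 overlap.
R7 starts after R2 ends — done with R2.
R6 starts exactly when R5 ends (back-to-back, no overlap) — done with R5.
R4 starts before R6 ends → R6 and R4 overlap.
R7 starts after R6 ends — done with R6.
R7 starts after R4 ends — done with R4.
R8 starts after R7 ends.

R1 & R3, R2 & R3, R2 & R4, R2 & R5, R2 & R6, R4 & R6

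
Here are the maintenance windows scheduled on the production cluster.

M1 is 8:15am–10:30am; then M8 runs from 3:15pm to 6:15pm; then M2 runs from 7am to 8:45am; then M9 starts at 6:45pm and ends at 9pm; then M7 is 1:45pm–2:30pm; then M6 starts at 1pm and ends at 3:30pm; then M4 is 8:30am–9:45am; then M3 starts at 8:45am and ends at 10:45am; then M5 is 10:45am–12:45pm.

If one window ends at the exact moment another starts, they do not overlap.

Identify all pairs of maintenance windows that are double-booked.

M1 & M2, M1 & M3, M1 & M4, M2 & M4, M3 & M4, M6 & M7, M6 & M8

Sorted by start: M2, M1, M4, M3, M5, M6, M7, M8, M9.
M1 starts before M2 ends → M2 and M1 overlap.
M4 starts before M2 ends → M2 and M4 overlap.
M3 starts exactly when M2 ends (back-to-back, no overlap), so M2 has no further overlaps.
M4 starts before M1 ends → M1 and M4 overlap.
M3 starts before M1 ends → M1 and M3 overlap.
M5 starts after M1 ends, so M1 has no further overlaps.
M3 starts before M4 ends → M4 and M3 overlap.
M5 starts after M4 ends, so M4 has no further overlaps.
M5 starts exactly when M3 ends (back-to-back, no overlap), so M3 has no further overlaps.
M6 starts after M5 ends, so M5 has no further overlaps.
M7 starts before M6 ends → M6 and M7 overlap.
M8 starts before M6 ends → M6 and M8 overlap.
M9 starts after M6 ends.
M8 starts after M7 ends, so M7 has no further overlaps.
M9 starts after M8 ends.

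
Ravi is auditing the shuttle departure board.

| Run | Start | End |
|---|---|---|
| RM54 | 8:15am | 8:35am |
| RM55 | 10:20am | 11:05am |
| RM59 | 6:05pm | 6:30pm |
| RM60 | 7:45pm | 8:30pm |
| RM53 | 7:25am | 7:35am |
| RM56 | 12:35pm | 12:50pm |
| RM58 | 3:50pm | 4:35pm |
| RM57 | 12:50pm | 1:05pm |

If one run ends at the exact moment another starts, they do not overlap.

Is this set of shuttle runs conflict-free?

Sorted by start: RM53, RM54, RM55, RM56, RM57, RM58, RM59, RM60.
RM54 starts after RM53 ends, so RM53 has no further overlaps.
RM55 starts after RM54 ends, so RM54 has no further overlaps.
RM56 starts after RM55 ends, so RM55 has no further overlaps.
RM57 starts exactly when RM56 ends (back-to-back, no overlap), so RM56 has no further overlaps.
RM58 starts after RM57 ends, so RM57 has no further overlaps.
RM59 starts after RM58 ends, so RM58 has no further overlaps.
RM60 starts after RM59 ends.
Every pair is clear; the schedule has no overlaps.

Yes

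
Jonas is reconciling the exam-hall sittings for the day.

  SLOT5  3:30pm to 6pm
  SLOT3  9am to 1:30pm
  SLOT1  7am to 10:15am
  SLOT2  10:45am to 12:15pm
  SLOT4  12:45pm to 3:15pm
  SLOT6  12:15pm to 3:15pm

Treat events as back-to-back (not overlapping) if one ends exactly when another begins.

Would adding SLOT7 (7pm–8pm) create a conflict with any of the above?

SLOT1: ends 10:15am at or before SLOT7 starts 7pm → clear.
SLOT3: ends 1:30pm at or before SLOT7 starts 7pm → clear.
SLOT2: ends 12:15pm at or before SLOT7 starts 7pm → clear.
SLOT6: ends 3:15pm at or before SLOT7 starts 7pm → clear.
SLOT4: ends 3:15pm at or before SLOT7 starts 7pm → clear.
SLOT5: ends 6pm at or before SLOT7 starts 7pm → clear.

No — it doesn't clash with anything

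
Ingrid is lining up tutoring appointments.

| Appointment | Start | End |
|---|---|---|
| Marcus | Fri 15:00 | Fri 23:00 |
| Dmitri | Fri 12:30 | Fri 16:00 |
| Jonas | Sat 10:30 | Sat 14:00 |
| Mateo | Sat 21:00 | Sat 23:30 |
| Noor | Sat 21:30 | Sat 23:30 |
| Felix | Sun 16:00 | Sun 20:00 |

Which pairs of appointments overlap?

Sorted by start: Dmitri, Marcus, Jonas, Mateo, Noor, Felix.
Marcus starts before Dmitri ends → Dmitri and Marcus overlap.
Jonas starts after Dmitri ends, so Dmitri has no further overlaps.
Jonas starts after Marcus ends, so Marcus has no further overlaps.
Mateo starts after Jonas ends, so Jonas has no further overlaps.
Noor starts before Mateo ends → Mateo and Noor overlap.
Felix starts after Mateo ends.
Felix starts after Noor ends.

Dmitri & Marcus, Mateo & Noor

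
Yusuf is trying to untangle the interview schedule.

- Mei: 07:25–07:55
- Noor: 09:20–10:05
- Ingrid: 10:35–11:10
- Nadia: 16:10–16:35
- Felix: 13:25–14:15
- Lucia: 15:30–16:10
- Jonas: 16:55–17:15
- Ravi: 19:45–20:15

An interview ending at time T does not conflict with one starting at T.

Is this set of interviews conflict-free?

Yes

Sorted by start: Mei, Noor, Ingrid, Felix, Lucia, Nadia, Jonas, Ravi.
Noor starts after Mei ends — done with Mei.
Ingrid starts after Noor ends — done with Noor.
Felix starts after Ingrid ends — done with Ingrid.
Lucia starts after Felix ends — done with Felix.
Nadia starts exactly when Lucia ends (back-to-back, no overlap) — done with Lucia.
Jonas starts after Nadia ends — done with Nadia.
Ravi starts after Jonas ends.
Every pair is clear; the schedule has no overlaps.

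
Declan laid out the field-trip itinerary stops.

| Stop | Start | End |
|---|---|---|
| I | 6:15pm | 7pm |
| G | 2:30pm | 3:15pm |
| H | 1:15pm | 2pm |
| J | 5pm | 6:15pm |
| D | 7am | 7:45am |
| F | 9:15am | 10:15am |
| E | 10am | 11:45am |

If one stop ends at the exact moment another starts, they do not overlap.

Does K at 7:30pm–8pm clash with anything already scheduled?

D: ends 7:45am at or before K starts 7:30pm → clear.
F: ends 10:15am at or before K starts 7:30pm → clear.
E: ends 11:45am at or before K starts 7:30pm → clear.
H: ends 2pm at or before K starts 7:30pm → clear.
G: ends 3:15pm at or before K starts 7:30pm → clear.
J: ends 6:15pm at or before K starts 7:30pm → clear.
I: ends 7pm at or before K starts 7:30pm → clear.

No — it doesn't clash with anything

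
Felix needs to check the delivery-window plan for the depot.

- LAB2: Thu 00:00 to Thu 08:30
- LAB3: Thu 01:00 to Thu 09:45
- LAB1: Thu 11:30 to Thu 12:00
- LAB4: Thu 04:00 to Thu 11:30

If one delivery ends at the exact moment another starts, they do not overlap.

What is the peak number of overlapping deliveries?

Sort all start/end points and keep a running count:
Thu 00:00 start LAB2 → 1
Thu 01:00 start LAB3 → 2
Thu 04:00 start LAB4 → 3
Thu 08:30 end LAB2 → 2
Thu 09:45 end LAB3 → 1
Thu 11:30 end LAB4 → 0
Thu 11:30 start LAB1 → 1
Thu 12:00 end LAB1 → 0
Peak is 3, at Thu 04:00 (LAB2, LAB3, LAB4).

3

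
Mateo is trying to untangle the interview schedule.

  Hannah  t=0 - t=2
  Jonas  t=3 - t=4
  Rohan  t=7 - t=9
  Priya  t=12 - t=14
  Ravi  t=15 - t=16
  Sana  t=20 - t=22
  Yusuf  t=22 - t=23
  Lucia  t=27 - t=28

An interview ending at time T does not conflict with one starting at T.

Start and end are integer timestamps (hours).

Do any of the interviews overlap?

Sorted by start: Hannah, Jonas, Rohan, Priya, Ravi, Sana, Yusuf, Lucia.
Jonas starts after Hannah ends — done with Hannah.
Rohan starts after Jonas ends — done with Jonas.
Priya starts after Rohan ends — done with Rohan.
Ravi starts after Priya ends — done with Priya.
Sana starts after Ravi ends — done with Ravi.
Yusuf starts exactly when Sana ends (back-to-back, no overlap) — done with Sana.
Lucia starts after Yusuf ends.
Every pair is clear; the schedule has no overlaps.

No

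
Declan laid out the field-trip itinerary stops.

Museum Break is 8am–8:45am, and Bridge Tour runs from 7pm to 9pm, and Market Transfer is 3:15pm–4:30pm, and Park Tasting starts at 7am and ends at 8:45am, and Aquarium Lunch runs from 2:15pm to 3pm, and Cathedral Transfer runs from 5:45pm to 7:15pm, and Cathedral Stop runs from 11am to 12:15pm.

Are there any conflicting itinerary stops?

Yes

Check each pair: they overlap iff neither finishes before the other starts.
Sorted by start: Park Tasting, Museum Break, Cathedral Stop, Aquarium Lunch, Market Transfer, Cathedral Transfer, Bridge Tour.
Museum Break starts before Park Tasting ends → Park Tasting and Museum Break overlap.
That's a conflict, so the schedule is not conflict-free.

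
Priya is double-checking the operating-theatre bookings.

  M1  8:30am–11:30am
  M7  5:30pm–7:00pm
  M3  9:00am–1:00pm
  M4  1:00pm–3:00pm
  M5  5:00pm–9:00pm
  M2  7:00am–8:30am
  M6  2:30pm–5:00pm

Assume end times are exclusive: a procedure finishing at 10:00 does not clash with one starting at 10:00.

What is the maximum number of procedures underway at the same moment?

Sort all start/end points and keep a running count:
7:00am start M2 → 1
8:30am end M2 → 0
8:30am start M1 → 1
9:00am start M3 → 2
11:30am end M1 → 1
1:00pm end M3 → 0
1:00pm start M4 → 1
2:30pm start M6 → 2
3:00pm end M4 → 1
5:00pm end M6 → 0
5:00pm start M5 → 1
5:30pm start M7 → 2
7:00pm end M7 → 1
9:00pm end M5 → 0
Peak is 2, at 9:00am (M1, M3).

2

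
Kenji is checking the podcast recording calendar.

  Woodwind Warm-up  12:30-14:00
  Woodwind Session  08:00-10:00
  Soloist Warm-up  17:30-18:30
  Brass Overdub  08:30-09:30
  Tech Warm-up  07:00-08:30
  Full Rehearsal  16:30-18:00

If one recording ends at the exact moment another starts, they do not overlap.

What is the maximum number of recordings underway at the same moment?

Sweep the timeline, counting +1 at each start and −1 at each end (ends before starts at a tie):
07:00 start Tech Warm-up → 1
08:00 start Woodwind Session → 2
08:30 end Tech Warm-up → 1
08:30 start Brass Overdub → 2
09:30 end Brass Overdub → 1
10:00 end Woodwind Session → 0
12:30 start Woodwind Warm-up → 1
14:00 end Woodwind Warm-up → 0
16:30 start Full Rehearsal → 1
17:30 start Soloist Warm-up → 2
18:00 end Full Rehearsal → 1
18:30 end Soloist Warm-up → 0
Peak is 2, at 08:00 (Tech Warm-up, Woodwind Session).

2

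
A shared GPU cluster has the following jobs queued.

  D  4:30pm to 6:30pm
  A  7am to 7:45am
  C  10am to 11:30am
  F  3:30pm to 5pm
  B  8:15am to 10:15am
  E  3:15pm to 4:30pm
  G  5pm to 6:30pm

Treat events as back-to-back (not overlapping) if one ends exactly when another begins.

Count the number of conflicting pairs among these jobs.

4

Check each pair: they overlap iff neither finishes before the other starts.
Sorted by start: A, B, C, E, F, D, G.
B starts after A ends, so A has no further overlaps.
C starts before B ends → B and C overlap.
E starts after B ends, so B has no further overlaps.
E starts after C ends, so C has no further overlaps.
F starts before E ends → E and F overlap.
D starts exactly when E ends (back-to-back, no overlap), so E has no further overlaps.
D starts before F ends → F and D overlap.
G starts exactly when F ends (back-to-back, no overlap).
G starts before D ends → D and G overlap.
Overlapping pairs: B & C, D & F, D & G, E & F — 4 in total.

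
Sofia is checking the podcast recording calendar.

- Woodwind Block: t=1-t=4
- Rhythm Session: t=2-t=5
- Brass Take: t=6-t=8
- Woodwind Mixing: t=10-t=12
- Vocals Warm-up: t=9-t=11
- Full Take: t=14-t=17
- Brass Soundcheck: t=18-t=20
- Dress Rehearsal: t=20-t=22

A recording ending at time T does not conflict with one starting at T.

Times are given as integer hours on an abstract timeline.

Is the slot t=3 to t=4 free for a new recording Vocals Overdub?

No — it overlaps Rhythm Session, Woodwind Block

Woodwind Block: starts t=1 before Vocals Overdub ends t=4, and ends t=4 after Vocals Overdub starts t=3 → overlap.
Rhythm Session: starts t=2 before Vocals Overdub ends t=4, and ends t=5 after Vocals Overdub starts t=3 → overlap.
Brass Take: starts t=6 at or after Vocals Overdub ends t=4 → clear.
Vocals Warm-up: starts t=9 at or after Vocals Overdub ends t=4 → clear.
Woodwind Mixing: starts t=10 at or after Vocals Overdub ends t=4 → clear.
Full Take: starts t=14 at or after Vocals Overdub ends t=4 → clear.
Brass Soundcheck: starts t=18 at or after Vocals Overdub ends t=4 → clear.
Dress Rehearsal: starts t=20 at or after Vocals Overdub ends t=4 → clear.
Vocals Overdub overlaps Woodwind Block, Rhythm Session.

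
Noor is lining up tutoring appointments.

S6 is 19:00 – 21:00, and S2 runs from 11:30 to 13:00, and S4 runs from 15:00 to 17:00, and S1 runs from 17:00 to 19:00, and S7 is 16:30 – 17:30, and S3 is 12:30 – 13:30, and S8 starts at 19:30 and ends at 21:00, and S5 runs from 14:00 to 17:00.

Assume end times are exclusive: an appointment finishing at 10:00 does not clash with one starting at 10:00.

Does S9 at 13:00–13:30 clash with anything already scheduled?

S2: ends 13:00 at or before S9 starts 13:00 → clear.
S3: starts 12:30 before S9 ends 13:30, and ends 13:30 after S9 starts 13:00 → overlap.
S5: starts 14:00 at or after S9 ends 13:30 → clear.
S4: starts 15:00 at or after S9 ends 13:30 → clear.
S7: starts 16:30 at or after S9 ends 13:30 → clear.
S1: starts 17:00 at or after S9 ends 13:30 → clear.
S6: starts 19:00 at or after S9 ends 13:30 → clear.
S8: starts 19:30 at or after S9 ends 13:30 → clear.
S9 overlaps S3.

Yes — it overlaps S3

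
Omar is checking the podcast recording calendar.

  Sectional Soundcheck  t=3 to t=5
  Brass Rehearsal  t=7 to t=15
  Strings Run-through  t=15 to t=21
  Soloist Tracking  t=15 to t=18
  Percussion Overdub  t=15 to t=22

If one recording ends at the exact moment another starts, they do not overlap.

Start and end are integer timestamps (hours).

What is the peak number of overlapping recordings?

3

Walk through starts and ends in time order (an end at T is processed before a start at T):
t=3 start Sectional Soundcheck → 1
t=5 end Sectional Soundcheck → 0
t=7 start Brass Rehearsal → 1
t=15 end Brass Rehearsal → 0
t=15 start Percussion Overdub → 1
t=15 start Soloist Tracking → 2
t=15 start Strings Run-through → 3
t=18 end Soloist Tracking → 2
t=21 end Strings Run-through → 1
t=22 end Percussion Overdub → 0
Peak is 3, at t=15 (Percussion Overdub, Soloist Tracking, Strings Run-through).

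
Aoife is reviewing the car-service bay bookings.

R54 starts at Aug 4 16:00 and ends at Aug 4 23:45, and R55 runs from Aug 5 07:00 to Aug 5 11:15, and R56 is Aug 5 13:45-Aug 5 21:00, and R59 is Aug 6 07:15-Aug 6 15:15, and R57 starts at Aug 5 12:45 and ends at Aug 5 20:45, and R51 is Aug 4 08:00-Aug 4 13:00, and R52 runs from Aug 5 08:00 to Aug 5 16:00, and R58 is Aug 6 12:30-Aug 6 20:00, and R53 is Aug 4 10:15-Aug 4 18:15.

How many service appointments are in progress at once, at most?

Sweep the timeline, counting +1 at each start and −1 at each end (ends before starts at a tie):
Aug 4 08:00 start R51 → 1
Aug 4 10:15 start R53 → 2
Aug 4 13:00 end R51 → 1
Aug 4 16:00 start R54 → 2
Aug 4 18:15 end R53 → 1
Aug 4 23:45 end R54 → 0
Aug 5 07:00 start R55 → 1
Aug 5 08:00 start R52 → 2
Aug 5 11:15 end R55 → 1
Aug 5 12:45 start R57 → 2
Aug 5 13:45 start R56 → 3
Aug 5 16:00 end R52 → 2
Aug 5 20:45 end R57 → 1
Aug 5 21:00 end R56 → 0
Aug 6 07:15 start R59 → 1
Aug 6 12:30 start R58 → 2
Aug 6 15:15 end R59 → 1
Aug 6 20:00 end R58 → 0
Peak is 3, at Aug 5 13:45 (R52, R56, R57).

3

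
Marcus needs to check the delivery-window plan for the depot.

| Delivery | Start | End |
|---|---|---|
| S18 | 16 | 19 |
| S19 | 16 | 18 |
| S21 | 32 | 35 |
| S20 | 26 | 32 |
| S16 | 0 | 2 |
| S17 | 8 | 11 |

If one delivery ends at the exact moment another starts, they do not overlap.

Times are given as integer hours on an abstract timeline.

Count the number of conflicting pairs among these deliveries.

1

Sorted by start: S16, S17, S18, S19, S20, S21.
S17 starts after S16 ends — done with S16.
S18 starts after S17 ends — done with S17.
S19 starts before S18 ends → S18 and S19 overlap.
S20 starts after S18 ends — done with S18.
S20 starts after S19 ends — done with S19.
S21 starts exactly when S20 ends (back-to-back, no overlap).
Overlapping pairs: S18 & S19 — 1 in total.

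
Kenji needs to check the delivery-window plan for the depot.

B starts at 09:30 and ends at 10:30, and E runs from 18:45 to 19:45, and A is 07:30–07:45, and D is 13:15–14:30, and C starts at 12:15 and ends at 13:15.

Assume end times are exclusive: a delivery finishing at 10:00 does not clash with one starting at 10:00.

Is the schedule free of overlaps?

Sorted by start: A, B, C, D, E.
B starts after A ends — done with A.
C starts after B ends — done with B.
D starts exactly when C ends (back-to-back, no overlap) — done with C.
E starts after D ends.
Every pair is clear; the schedule has no overlaps.

Yes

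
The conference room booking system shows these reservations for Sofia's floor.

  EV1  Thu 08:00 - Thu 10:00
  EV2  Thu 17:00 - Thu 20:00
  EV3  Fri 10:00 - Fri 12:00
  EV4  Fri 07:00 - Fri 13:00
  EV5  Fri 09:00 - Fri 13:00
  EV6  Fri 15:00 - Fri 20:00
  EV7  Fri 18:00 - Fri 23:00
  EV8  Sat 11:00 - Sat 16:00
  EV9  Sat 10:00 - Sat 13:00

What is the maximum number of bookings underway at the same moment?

3

Walk through starts and ends in time order (an end at T is processed before a start at T):
Thu 08:00 start EV1 → 1
Thu 10:00 end EV1 → 0
Thu 17:00 start EV2 → 1
Thu 20:00 end EV2 → 0
Fri 07:00 start EV4 → 1
Fri 09:00 start EV5 → 2
Fri 10:00 start EV3 → 3
Fri 12:00 end EV3 → 2
Fri 13:00 end EV4 → 1
Fri 13:00 end EV5 → 0
Fri 15:00 start EV6 → 1
Fri 18:00 start EV7 → 2
Fri 20:00 end EV6 → 1
Fri 23:00 end EV7 → 0
Sat 10:00 start EV9 → 1
Sat 11:00 start EV8 → 2
Sat 13:00 end EV9 → 1
Sat 16:00 end EV8 → 0
Peak is 3, at Fri 10:00 (EV3, EV4, EV5).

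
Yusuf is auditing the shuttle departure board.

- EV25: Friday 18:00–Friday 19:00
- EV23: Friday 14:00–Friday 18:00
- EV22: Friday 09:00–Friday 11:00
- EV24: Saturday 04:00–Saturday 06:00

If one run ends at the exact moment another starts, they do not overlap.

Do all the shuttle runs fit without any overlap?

Check each pair: they overlap iff neither finishes before the other starts.
Sorted by start: EV22, EV23, EV25, EV24.
EV23 starts after EV22 ends, so nothing later overlaps EV22 either.
EV25 starts exactly when EV23 ends (back-to-back, no overlap), so nothing later overlaps EV23 either.
EV24 starts after EV25 ends.
Every pair is clear; the schedule has no overlaps.

Yes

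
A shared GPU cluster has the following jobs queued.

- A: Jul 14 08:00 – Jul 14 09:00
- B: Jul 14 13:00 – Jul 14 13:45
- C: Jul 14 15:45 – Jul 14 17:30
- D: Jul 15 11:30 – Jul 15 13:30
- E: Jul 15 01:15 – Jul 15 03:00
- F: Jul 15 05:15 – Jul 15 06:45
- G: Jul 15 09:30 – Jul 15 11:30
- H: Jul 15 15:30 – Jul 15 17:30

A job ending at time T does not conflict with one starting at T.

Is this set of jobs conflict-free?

Sorted by start: A, B, C, E, F, G, D, H.
B starts after A ends — done with A.
C starts after B ends — done with B.
E starts after C ends — done with C.
F starts after E ends — done with E.
G starts after F ends — done with F.
D starts exactly when G ends (back-to-back, no overlap) — done with G.
H starts after D ends.
Every pair is clear; the schedule has no overlaps.

Yes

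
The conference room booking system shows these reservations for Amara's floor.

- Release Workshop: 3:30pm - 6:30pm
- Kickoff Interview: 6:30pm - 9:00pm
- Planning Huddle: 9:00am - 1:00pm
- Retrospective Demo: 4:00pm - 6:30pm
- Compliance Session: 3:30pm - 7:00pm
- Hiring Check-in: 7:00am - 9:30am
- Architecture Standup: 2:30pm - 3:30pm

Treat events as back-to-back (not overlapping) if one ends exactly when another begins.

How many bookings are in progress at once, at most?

3

Sweep the timeline, counting +1 at each start and −1 at each end (ends before starts at a tie):
7:00am start Hiring Check-in → 1
9:00am start Planning Huddle → 2
9:30am end Hiring Check-in → 1
1:00pm end Planning Huddle → 0
2:30pm start Architecture Standup → 1
3:30pm end Architecture Standup → 0
3:30pm start Compliance Session → 1
3:30pm start Release Workshop → 2
4:00pm start Retrospective Demo → 3
6:30pm end Release Workshop → 2
6:30pm end Retrospective Demo → 1
6:30pm start Kickoff Interview → 2
7:00pm end Compliance Session → 1
9:00pm end Kickoff Interview → 0
Peak is 3, at 4:00pm (Compliance Session, Release Workshop, Retrospective Demo).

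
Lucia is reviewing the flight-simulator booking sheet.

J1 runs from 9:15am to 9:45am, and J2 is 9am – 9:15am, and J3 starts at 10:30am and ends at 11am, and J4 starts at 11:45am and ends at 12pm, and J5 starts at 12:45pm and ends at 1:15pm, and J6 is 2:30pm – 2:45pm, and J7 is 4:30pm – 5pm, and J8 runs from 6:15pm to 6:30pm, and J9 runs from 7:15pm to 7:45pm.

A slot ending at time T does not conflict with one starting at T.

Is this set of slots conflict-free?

Sorted by start: J2, J1, J3, J4, J5, J6, J7, J8, J9.
J1 starts exactly when J2 ends (back-to-back, no overlap); J2 is clear from here.
J3 starts after J1 ends; J1 is clear from here.
J4 starts after J3 ends; J3 is clear from here.
J5 starts after J4 ends; J4 is clear from here.
J6 starts after J5 ends; J5 is clear from here.
J7 starts after J6 ends; J6 is clear from here.
J8 starts after J7 ends; J7 is clear from here.
J9 starts after J8 ends.
Every pair is clear; the schedule has no overlaps.

Yes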